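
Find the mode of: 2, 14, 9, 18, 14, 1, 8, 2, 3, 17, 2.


Frequencies: 1:1, 2:3, 3:1, 8:1, 9:1, 14:2, 17:1, 18:1
Max frequency = 3
Mode = 2

Mode = 2


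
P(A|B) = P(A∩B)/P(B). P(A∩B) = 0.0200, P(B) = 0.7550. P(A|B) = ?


P(A|B) = 0.0200/0.7550 = 0.0265

P(A|B) = 0.0265


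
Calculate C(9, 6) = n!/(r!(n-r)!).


C(9,6) = 9!/(6! × 3!)
= 362880/(720 × 6)
= 84

C(9,6) = 84


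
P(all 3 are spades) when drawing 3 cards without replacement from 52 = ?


P(all spades) = (13/52) × (12/51) × (11/50)
= 0.0129

P = 0.0129


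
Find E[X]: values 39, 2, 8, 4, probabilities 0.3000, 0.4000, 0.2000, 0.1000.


E[X] = 39*0.3000 + 2*0.4000 + 8*0.2000 + 4*0.1000
= 11.7000 + 0.8000 + 1.6000 + 0.4000
= 14.5000

E[X] = 14.5000


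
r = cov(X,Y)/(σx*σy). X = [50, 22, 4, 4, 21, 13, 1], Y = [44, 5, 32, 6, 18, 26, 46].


Mean X = 16.4286, Mean Y = 25.2857
SD X = 15.755789, SD Y = 15.406068
Cov = 45.163265
r = 45.163265/(15.755789*15.406068) = 0.1861

r = 0.1861


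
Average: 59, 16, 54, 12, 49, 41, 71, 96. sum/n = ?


Sum = 59 + 16 + 54 + 12 + 49 + 41 + 71 + 96 = 398
n = 8
Mean = 398/8 = 49.7500

Mean = 49.7500


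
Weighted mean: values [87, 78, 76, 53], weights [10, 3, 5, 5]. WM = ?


Numerator = 87*10 + 78*3 + 76*5 + 53*5 = 1749
Denominator = 10 + 3 + 5 + 5 = 23
WM = 1749/23 = 76.0435

WM = 76.0435


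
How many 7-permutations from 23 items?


P(23,7) = 23!/16!
= 25852016738884976640000/20922789888000
= 1235591280

P(23,7) = 1235591280


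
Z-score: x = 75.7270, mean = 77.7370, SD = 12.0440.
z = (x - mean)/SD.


z = (75.7270 - 77.7370)/12.0440
= -2.0100/12.0440
= -0.1669

z = -0.1669


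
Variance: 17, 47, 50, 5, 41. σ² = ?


Mean = 32.0000
Squared deviations: 225.0000, 225.0000, 324.0000, 729.0000, 81.0000
Sum = 1584.0000
Variance = 1584.0000/5 = 316.8000

Variance = 316.8000


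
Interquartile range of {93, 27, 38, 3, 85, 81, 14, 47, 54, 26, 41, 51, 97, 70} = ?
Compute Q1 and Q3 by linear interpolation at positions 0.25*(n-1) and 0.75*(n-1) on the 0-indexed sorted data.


Sorted: 3, 14, 26, 27, 38, 41, 47, 51, 54, 70, 81, 85, 93, 97
Q1 (25th %ile) = 29.7500
Q3 (75th %ile) = 78.2500
IQR = 78.2500 - 29.7500 = 48.5000

IQR = 48.5000


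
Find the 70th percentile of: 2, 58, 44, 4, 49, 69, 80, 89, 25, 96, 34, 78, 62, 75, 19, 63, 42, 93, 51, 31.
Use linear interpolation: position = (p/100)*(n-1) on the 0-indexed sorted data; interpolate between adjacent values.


Sorted: 2, 4, 19, 25, 31, 34, 42, 44, 49, 51, 58, 62, 63, 69, 75, 78, 80, 89, 93, 96
n = 20
Index = 70/100 * 19 = 13.3000
Lower = data[13] = 69, Upper = data[14] = 75
P70 = 69 + 0.3000*(6) = 70.8000

P70 = 70.8000


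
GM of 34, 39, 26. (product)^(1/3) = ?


Product = 34 × 39 × 26 = 34476
GM = 34476^(1/3) = 32.5466

GM = 32.5466


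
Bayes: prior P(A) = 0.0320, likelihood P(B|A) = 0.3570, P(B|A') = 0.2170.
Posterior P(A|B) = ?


P(B) = P(B|A)*P(A) + P(B|A')*P(A')
= 0.3570*0.0320 + 0.2170*0.9680
= 0.011424 + 0.210056 = 0.221480
P(A|B) = 0.011424/0.221480 = 0.0516

P(A|B) = 0.0516


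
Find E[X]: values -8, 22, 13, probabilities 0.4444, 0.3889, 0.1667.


E[X] = -8*0.4444 + 22*0.3889 + 13*0.1667
= -3.5552 + 8.5558 + 2.1671
= 7.1677

E[X] = 7.1677


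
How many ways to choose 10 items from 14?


C(14,10) = 14!/(10! × 4!)
= 87178291200/(3628800 × 24)
= 1001

C(14,10) = 1001


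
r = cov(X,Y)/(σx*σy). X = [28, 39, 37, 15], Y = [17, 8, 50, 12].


Mean X = 29.7500, Mean Y = 21.7500
SD X = 9.470348, SD Y = 16.618890
Cov = 57.437500
r = 57.437500/(9.470348*16.618890) = 0.3649

r = 0.3649


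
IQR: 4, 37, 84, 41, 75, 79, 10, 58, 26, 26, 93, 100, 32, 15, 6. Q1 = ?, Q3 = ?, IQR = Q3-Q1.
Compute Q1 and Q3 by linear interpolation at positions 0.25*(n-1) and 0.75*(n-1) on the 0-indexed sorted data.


Sorted: 4, 6, 10, 15, 26, 26, 32, 37, 41, 58, 75, 79, 84, 93, 100
Q1 (25th %ile) = 20.5000
Q3 (75th %ile) = 77.0000
IQR = 77.0000 - 20.5000 = 56.5000

IQR = 56.5000


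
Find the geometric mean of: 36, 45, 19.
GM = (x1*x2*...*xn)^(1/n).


Product = 36 × 45 × 19 = 30780
GM = 30780^(1/3) = 31.3393

GM = 31.3393


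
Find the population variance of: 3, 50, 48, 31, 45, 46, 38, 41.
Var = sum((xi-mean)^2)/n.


Mean = 37.7500
Squared deviations: 1207.5625, 150.0625, 105.0625, 45.5625, 52.5625, 68.0625, 0.0625, 10.5625
Sum = 1639.5000
Variance = 1639.5000/8 = 204.9375

Variance = 204.9375


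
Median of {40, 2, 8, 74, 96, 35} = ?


Sorted: 2, 8, 35, 40, 74, 96
n = 6 (even)
Middle values: 35 and 40
Median = (35+40)/2 = 37.5000

Median = 37.5000


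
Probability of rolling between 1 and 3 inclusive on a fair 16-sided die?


Favorable outcomes (1 ≤ roll ≤ 3): 3
Total outcomes = 16
P = 3/16 = 0.1875

P = 0.1875


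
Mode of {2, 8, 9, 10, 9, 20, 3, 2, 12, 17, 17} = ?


Frequencies: 2:2, 3:1, 8:1, 9:2, 10:1, 12:1, 17:2, 20:1
Max frequency = 2
Mode = 2, 9, 17

Mode = 2, 9, 17


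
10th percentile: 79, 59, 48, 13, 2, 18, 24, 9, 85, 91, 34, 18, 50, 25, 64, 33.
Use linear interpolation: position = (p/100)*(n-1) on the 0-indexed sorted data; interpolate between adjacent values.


Sorted: 2, 9, 13, 18, 18, 24, 25, 33, 34, 48, 50, 59, 64, 79, 85, 91
n = 16
Index = 10/100 * 15 = 1.5000
Lower = data[1] = 9, Upper = data[2] = 13
P10 = 9 + 0.5000*(4) = 11.0000

P10 = 11.0000


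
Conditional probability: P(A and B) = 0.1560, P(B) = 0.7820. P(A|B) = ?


P(A|B) = 0.1560/0.7820 = 0.1995

P(A|B) = 0.1995


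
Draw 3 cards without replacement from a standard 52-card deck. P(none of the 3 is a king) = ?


P(no kings) = (48/52) × (47/51) × (46/50)
= 0.7826

P = 0.7826


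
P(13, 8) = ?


P(13,8) = 13!/5!
= 6227020800/120
= 51891840

P(13,8) = 51891840


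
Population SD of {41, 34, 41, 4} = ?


Mean = 30.0000
Variance = 233.5000
SD = sqrt(233.5000) = 15.2807

SD = 15.2807


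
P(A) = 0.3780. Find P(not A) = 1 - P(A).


P(not A) = 1 - 0.3780 = 0.6220

P(not A) = 0.6220


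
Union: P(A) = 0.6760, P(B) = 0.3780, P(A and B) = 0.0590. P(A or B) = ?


P(A∪B) = 0.6760 + 0.3780 - 0.0590
= 1.0540 - 0.0590
= 0.9950

P(A∪B) = 0.9950


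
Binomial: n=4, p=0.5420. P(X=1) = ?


C(4,1) = 4
p^1 = 0.542000
(1-p)^3 = 0.096072
P = 4 * 0.542000 * 0.096072 = 0.2083

P(X=1) = 0.2083


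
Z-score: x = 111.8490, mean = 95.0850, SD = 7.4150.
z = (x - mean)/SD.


z = (111.8490 - 95.0850)/7.4150
= 16.7640/7.4150
= 2.2608

z = 2.2608


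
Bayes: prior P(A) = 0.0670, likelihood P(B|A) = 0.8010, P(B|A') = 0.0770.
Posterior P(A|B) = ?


P(B) = P(B|A)*P(A) + P(B|A')*P(A')
= 0.8010*0.0670 + 0.0770*0.9330
= 0.053667 + 0.071841 = 0.125508
P(A|B) = 0.053667/0.125508 = 0.4276

P(A|B) = 0.4276


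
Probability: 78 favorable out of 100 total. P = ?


P = 78/100 = 0.7800

P = 0.7800


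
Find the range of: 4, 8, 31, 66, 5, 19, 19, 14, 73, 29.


Max = 73, Min = 4
Range = 73 - 4 = 69

Range = 69


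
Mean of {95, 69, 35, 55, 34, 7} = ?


Sum = 95 + 69 + 35 + 55 + 34 + 7 = 295
n = 6
Mean = 295/6 = 49.1667

Mean = 49.1667


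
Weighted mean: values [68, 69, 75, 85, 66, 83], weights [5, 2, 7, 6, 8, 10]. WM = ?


Numerator = 68*5 + 69*2 + 75*7 + 85*6 + 66*8 + 83*10 = 2871
Denominator = 5 + 2 + 7 + 6 + 8 + 10 = 38
WM = 2871/38 = 75.5526

WM = 75.5526


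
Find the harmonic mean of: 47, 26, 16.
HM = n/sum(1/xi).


Sum of reciprocals = 1/47 + 1/26 + 1/16 = 0.122238
HM = 3/0.122238 = 24.5423

HM = 24.5423


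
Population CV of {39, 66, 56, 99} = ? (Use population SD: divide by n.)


Mean = 65.0000
SD = 21.8746
CV = (21.8746/65.0000)*100 = 33.6533%

CV = 33.6533%


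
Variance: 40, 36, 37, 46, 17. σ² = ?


Mean = 35.2000
Squared deviations: 23.0400, 0.6400, 3.2400, 116.6400, 331.2400
Sum = 474.8000
Variance = 474.8000/5 = 94.9600

Variance = 94.9600


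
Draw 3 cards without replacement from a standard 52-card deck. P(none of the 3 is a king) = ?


P(no kings) = (48/52) × (47/51) × (46/50)
= 0.7826

P = 0.7826


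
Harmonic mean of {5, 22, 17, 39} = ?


Sum of reciprocals = 1/5 + 1/22 + 1/17 + 1/39 = 0.329919
HM = 4/0.329919 = 12.1242

HM = 12.1242


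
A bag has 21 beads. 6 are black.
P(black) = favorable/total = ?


P = 6/21 = 0.2857

P = 0.2857


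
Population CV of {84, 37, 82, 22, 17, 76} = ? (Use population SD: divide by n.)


Mean = 53.0000
SD = 28.4136
CV = (28.4136/53.0000)*100 = 53.6106%

CV = 53.6106%


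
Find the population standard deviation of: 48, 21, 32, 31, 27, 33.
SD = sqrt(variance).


Mean = 32.0000
Variance = 67.3333
SD = sqrt(67.3333) = 8.2057

SD = 8.2057


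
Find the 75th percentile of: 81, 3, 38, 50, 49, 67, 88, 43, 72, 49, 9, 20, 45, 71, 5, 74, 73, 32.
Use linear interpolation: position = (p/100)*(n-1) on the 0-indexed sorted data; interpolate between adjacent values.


Sorted: 3, 5, 9, 20, 32, 38, 43, 45, 49, 49, 50, 67, 71, 72, 73, 74, 81, 88
n = 18
Index = 75/100 * 17 = 12.7500
Lower = data[12] = 71, Upper = data[13] = 72
P75 = 71 + 0.7500*(1) = 71.7500

P75 = 71.7500


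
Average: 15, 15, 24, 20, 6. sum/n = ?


Sum = 15 + 15 + 24 + 20 + 6 = 80
n = 5
Mean = 80/5 = 16.0000

Mean = 16.0000


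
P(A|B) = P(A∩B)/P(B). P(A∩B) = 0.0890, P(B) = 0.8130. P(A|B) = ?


P(A|B) = 0.0890/0.8130 = 0.1095

P(A|B) = 0.1095


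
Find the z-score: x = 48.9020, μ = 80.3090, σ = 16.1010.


z = (48.9020 - 80.3090)/16.1010
= -31.4070/16.1010
= -1.9506

z = -1.9506


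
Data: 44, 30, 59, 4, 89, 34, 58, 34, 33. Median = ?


Sorted: 4, 30, 33, 34, 34, 44, 58, 59, 89
n = 9 (odd)
Middle value = 34

Median = 34


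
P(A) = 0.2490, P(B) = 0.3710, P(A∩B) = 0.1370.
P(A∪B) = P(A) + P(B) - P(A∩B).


P(A∪B) = 0.2490 + 0.3710 - 0.1370
= 0.6200 - 0.1370
= 0.4830

P(A∪B) = 0.4830


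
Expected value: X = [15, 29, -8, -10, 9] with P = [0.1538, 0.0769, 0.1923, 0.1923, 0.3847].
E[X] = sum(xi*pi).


E[X] = 15*0.1538 + 29*0.0769 - 8*0.1923 - 10*0.1923 + 9*0.3847
= 2.3070 + 2.2301 - 1.5384 - 1.9230 + 3.4623
= 4.5380

E[X] = 4.5380


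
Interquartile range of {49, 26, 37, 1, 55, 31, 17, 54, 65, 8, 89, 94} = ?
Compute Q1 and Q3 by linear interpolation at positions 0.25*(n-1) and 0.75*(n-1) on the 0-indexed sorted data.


Sorted: 1, 8, 17, 26, 31, 37, 49, 54, 55, 65, 89, 94
Q1 (25th %ile) = 23.7500
Q3 (75th %ile) = 57.5000
IQR = 57.5000 - 23.7500 = 33.7500

IQR = 33.7500


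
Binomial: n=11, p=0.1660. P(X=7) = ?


C(11,7) = 330
p^7 = 3.473415e-06
(1-p)^4 = 0.483798
P = 330 * 3.473415e-06 * 0.483798 = 0.0006

P(X=7) = 0.0006


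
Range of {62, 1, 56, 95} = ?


Max = 95, Min = 1
Range = 95 - 1 = 94

Range = 94


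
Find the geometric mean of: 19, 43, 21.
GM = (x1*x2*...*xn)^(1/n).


Product = 19 × 43 × 21 = 17157
GM = 17157^(1/3) = 25.7917

GM = 25.7917


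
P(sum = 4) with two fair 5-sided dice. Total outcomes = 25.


Total outcomes = 5×5 = 25
Favorable (sum = 4): 3
P = 3/25 = 0.1200

P = 0.1200


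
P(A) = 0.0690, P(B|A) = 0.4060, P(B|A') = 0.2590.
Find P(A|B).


P(B) = P(B|A)*P(A) + P(B|A')*P(A')
= 0.4060*0.0690 + 0.2590*0.9310
= 0.028014 + 0.241129 = 0.269143
P(A|B) = 0.028014/0.269143 = 0.1041

P(A|B) = 0.1041


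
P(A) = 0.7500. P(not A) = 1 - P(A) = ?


P(not A) = 1 - 0.7500 = 0.2500

P(not A) = 0.2500


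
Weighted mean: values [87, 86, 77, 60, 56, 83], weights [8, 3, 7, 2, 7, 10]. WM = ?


Numerator = 87*8 + 86*3 + 77*7 + 60*2 + 56*7 + 83*10 = 2835
Denominator = 8 + 3 + 7 + 2 + 7 + 10 = 37
WM = 2835/37 = 76.6216

WM = 76.6216


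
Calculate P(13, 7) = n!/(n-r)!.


P(13,7) = 13!/6!
= 6227020800/720
= 8648640

P(13,7) = 8648640


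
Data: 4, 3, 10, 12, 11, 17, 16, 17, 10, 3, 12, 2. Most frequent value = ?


Frequencies: 2:1, 3:2, 4:1, 10:2, 11:1, 12:2, 16:1, 17:2
Max frequency = 2
Mode = 3, 10, 12, 17

Mode = 3, 10, 12, 17


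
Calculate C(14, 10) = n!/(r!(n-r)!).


C(14,10) = 14!/(10! × 4!)
= 87178291200/(3628800 × 24)
= 1001

C(14,10) = 1001


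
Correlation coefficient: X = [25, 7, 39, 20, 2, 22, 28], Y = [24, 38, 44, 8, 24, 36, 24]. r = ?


Mean X = 20.4286, Mean Y = 28.2857
SD X = 11.623340, SD Y = 11.131863
Cov = 29.877551
r = 29.877551/(11.623340*11.131863) = 0.2309

r = 0.2309


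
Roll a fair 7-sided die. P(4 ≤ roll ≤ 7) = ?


Favorable outcomes (4 ≤ roll ≤ 7): 4
Total outcomes = 7
P = 4/7 = 0.5714

P = 0.5714


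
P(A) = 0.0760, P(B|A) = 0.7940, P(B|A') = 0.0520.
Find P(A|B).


P(B) = P(B|A)*P(A) + P(B|A')*P(A')
= 0.7940*0.0760 + 0.0520*0.9240
= 0.060344 + 0.048048 = 0.108392
P(A|B) = 0.060344/0.108392 = 0.5567

P(A|B) = 0.5567


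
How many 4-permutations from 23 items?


P(23,4) = 23!/19!
= 25852016738884976640000/121645100408832000
= 212520

P(23,4) = 212520


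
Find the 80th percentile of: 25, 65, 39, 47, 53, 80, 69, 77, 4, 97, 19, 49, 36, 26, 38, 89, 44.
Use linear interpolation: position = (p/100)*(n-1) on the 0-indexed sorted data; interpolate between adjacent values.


Sorted: 4, 19, 25, 26, 36, 38, 39, 44, 47, 49, 53, 65, 69, 77, 80, 89, 97
n = 17
Index = 80/100 * 16 = 12.8000
Lower = data[12] = 69, Upper = data[13] = 77
P80 = 69 + 0.8000*(8) = 75.4000

P80 = 75.4000


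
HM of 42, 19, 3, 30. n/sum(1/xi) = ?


Sum of reciprocals = 1/42 + 1/19 + 1/3 + 1/30 = 0.443108
HM = 4/0.443108 = 9.0271

HM = 9.0271


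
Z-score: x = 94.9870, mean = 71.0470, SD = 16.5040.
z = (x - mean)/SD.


z = (94.9870 - 71.0470)/16.5040
= 23.9400/16.5040
= 1.4506

z = 1.4506


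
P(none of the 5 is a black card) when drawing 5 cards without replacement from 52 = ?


P(no black cards) = (26/52) × (25/51) × (24/50) × (23/49) × (22/48)
= 0.0253

P = 0.0253


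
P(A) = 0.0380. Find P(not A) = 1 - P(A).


P(not A) = 1 - 0.0380 = 0.9620

P(not A) = 0.9620


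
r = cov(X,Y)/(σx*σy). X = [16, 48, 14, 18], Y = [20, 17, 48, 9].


Mean X = 24.0000, Mean Y = 23.5000
SD X = 13.928388, SD Y = 14.705441
Cov = -71.500000
r = -71.500000/(13.928388*14.705441) = -0.3491

r = -0.3491


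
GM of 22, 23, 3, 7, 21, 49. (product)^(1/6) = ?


Product = 22 × 23 × 3 × 7 × 21 × 49 = 10934154
GM = 10934154^(1/6) = 14.8981

GM = 14.8981


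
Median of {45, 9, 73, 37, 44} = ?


Sorted: 9, 37, 44, 45, 73
n = 5 (odd)
Middle value = 44

Median = 44


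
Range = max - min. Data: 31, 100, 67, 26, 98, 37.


Max = 100, Min = 26
Range = 100 - 26 = 74

Range = 74


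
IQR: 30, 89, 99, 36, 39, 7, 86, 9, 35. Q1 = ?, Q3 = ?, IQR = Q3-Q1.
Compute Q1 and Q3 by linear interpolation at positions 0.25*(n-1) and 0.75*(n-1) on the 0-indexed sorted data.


Sorted: 7, 9, 30, 35, 36, 39, 86, 89, 99
Q1 (25th %ile) = 30.0000
Q3 (75th %ile) = 86.0000
IQR = 86.0000 - 30.0000 = 56.0000

IQR = 56.0000


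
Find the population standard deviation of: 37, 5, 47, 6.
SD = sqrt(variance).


Mean = 23.7500
Variance = 345.6875
SD = sqrt(345.6875) = 18.5927

SD = 18.5927


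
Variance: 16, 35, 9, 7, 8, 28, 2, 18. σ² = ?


Mean = 15.3750
Squared deviations: 0.3906, 385.1406, 40.6406, 70.1406, 54.3906, 159.3906, 178.8906, 6.8906
Sum = 895.8750
Variance = 895.8750/8 = 111.9844

Variance = 111.9844


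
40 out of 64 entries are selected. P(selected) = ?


P = 40/64 = 0.6250

P = 0.6250


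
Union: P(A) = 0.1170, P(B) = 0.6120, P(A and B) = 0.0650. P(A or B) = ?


P(A∪B) = 0.1170 + 0.6120 - 0.0650
= 0.7290 - 0.0650
= 0.6640

P(A∪B) = 0.6640


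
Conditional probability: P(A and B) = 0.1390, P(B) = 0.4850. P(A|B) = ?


P(A|B) = 0.1390/0.4850 = 0.2866

P(A|B) = 0.2866


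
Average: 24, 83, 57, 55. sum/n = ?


Sum = 24 + 83 + 57 + 55 = 219
n = 4
Mean = 219/4 = 54.7500

Mean = 54.7500


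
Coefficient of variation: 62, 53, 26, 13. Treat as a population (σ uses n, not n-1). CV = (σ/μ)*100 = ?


Mean = 38.5000
SD = 19.8053
CV = (19.8053/38.5000)*100 = 51.4423%

CV = 51.4423%


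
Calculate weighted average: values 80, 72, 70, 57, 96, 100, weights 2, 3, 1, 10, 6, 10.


Numerator = 80*2 + 72*3 + 70*1 + 57*10 + 96*6 + 100*10 = 2592
Denominator = 2 + 3 + 1 + 10 + 6 + 10 = 32
WM = 2592/32 = 81.0000

WM = 81.0000


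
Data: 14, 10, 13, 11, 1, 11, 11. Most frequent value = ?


Frequencies: 1:1, 10:1, 11:3, 13:1, 14:1
Max frequency = 3
Mode = 11

Mode = 11


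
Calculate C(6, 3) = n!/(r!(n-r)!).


C(6,3) = 6!/(3! × 3!)
= 720/(6 × 6)
= 20

C(6,3) = 20


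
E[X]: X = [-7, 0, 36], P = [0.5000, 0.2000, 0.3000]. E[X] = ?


E[X] = -7*0.5000 + 0*0.2000 + 36*0.3000
= -3.5000 + 0 + 10.8000
= 7.3000

E[X] = 7.3000


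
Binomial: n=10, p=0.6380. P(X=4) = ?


C(10,4) = 210
p^4 = 0.165685
(1-p)^6 = 0.002250
P = 210 * 0.165685 * 0.002250 = 0.0783

P(X=4) = 0.0783


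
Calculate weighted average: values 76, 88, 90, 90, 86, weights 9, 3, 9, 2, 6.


Numerator = 76*9 + 88*3 + 90*9 + 90*2 + 86*6 = 2454
Denominator = 9 + 3 + 9 + 2 + 6 = 29
WM = 2454/29 = 84.6207

WM = 84.6207


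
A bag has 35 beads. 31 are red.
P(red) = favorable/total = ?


P = 31/35 = 0.8857

P = 0.8857


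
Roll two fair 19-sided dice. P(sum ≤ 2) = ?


Total outcomes = 19×19 = 361
Favorable (sum ≤ 2): 1
P = 1/361 = 0.0028

P = 0.0028


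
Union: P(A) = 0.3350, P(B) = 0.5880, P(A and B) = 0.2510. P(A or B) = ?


P(A∪B) = 0.3350 + 0.5880 - 0.2510
= 0.9230 - 0.2510
= 0.6720

P(A∪B) = 0.6720


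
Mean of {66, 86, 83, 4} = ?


Sum = 66 + 86 + 83 + 4 = 239
n = 4
Mean = 239/4 = 59.7500

Mean = 59.7500


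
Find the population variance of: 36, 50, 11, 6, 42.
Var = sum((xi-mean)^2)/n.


Mean = 29.0000
Squared deviations: 49.0000, 441.0000, 324.0000, 529.0000, 169.0000
Sum = 1512.0000
Variance = 1512.0000/5 = 302.4000

Variance = 302.4000


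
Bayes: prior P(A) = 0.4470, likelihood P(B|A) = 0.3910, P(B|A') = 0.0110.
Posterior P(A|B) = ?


P(B) = P(B|A)*P(A) + P(B|A')*P(A')
= 0.3910*0.4470 + 0.0110*0.5530
= 0.174777 + 0.006083 = 0.180860
P(A|B) = 0.174777/0.180860 = 0.9664

P(A|B) = 0.9664


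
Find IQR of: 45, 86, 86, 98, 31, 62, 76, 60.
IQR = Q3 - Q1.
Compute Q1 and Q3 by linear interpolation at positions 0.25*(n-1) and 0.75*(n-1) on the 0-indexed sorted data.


Sorted: 31, 45, 60, 62, 76, 86, 86, 98
Q1 (25th %ile) = 56.2500
Q3 (75th %ile) = 86.0000
IQR = 86.0000 - 56.2500 = 29.7500

IQR = 29.7500


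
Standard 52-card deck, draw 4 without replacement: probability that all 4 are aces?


P(all aces) = (4/52) × (3/51) × (2/50) × (1/49)
= 3.6938e-06

P = 3.6938e-06


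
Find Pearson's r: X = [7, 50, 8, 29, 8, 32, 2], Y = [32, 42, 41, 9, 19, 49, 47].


Mean X = 19.4286, Mean Y = 34.1429
SD X = 16.491185, SD Y = 13.943033
Cov = 11.938776
r = 11.938776/(16.491185*13.943033) = 0.0519

r = 0.0519


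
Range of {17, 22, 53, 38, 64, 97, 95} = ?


Max = 97, Min = 17
Range = 97 - 17 = 80

Range = 80


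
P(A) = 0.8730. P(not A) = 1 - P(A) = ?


P(not A) = 1 - 0.8730 = 0.1270

P(not A) = 0.1270


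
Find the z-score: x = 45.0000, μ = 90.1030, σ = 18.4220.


z = (45.0000 - 90.1030)/18.4220
= -45.1030/18.4220
= -2.4483

z = -2.4483


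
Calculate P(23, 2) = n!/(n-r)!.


P(23,2) = 23!/21!
= 25852016738884976640000/51090942171709440000
= 506

P(23,2) = 506


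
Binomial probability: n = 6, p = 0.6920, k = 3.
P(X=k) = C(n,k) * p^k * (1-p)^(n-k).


C(6,3) = 20
p^3 = 0.331374
(1-p)^3 = 0.029218
P = 20 * 0.331374 * 0.029218 = 0.1936

P(X=3) = 0.1936


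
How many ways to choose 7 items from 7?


C(7,7) = 7!/(7! × 0!)
= 5040/(5040 × 1)
= 1

C(7,7) = 1


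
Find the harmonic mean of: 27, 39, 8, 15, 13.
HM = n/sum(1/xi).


Sum of reciprocals = 1/27 + 1/39 + 1/8 + 1/15 + 1/13 = 0.331268
HM = 5/0.331268 = 15.0935

HM = 15.0935


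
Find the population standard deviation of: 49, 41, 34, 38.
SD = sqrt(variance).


Mean = 40.5000
Variance = 30.2500
SD = sqrt(30.2500) = 5.5000

SD = 5.5000


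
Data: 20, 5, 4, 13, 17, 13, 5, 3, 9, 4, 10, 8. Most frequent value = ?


Frequencies: 3:1, 4:2, 5:2, 8:1, 9:1, 10:1, 13:2, 17:1, 20:1
Max frequency = 2
Mode = 4, 5, 13

Mode = 4, 5, 13


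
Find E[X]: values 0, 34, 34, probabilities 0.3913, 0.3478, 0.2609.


E[X] = 0*0.3913 + 34*0.3478 + 34*0.2609
= 0 + 11.8252 + 8.8706
= 20.6958

E[X] = 20.6958


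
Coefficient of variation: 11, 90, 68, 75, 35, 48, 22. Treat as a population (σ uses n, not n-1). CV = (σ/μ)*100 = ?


Mean = 49.8571
SD = 26.9467
CV = (26.9467/49.8571)*100 = 54.0477%

CV = 54.0477%


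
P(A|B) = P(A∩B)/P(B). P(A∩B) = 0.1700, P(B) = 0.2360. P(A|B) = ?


P(A|B) = 0.1700/0.2360 = 0.7203

P(A|B) = 0.7203


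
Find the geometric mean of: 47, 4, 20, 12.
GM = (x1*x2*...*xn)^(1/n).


Product = 47 × 4 × 20 × 12 = 45120
GM = 45120^(1/4) = 14.5745

GM = 14.5745


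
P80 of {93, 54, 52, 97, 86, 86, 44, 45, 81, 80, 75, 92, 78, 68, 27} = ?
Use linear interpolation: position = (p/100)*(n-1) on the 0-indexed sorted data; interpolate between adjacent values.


Sorted: 27, 44, 45, 52, 54, 68, 75, 78, 80, 81, 86, 86, 92, 93, 97
n = 15
Index = 80/100 * 14 = 11.2000
Lower = data[11] = 86, Upper = data[12] = 92
P80 = 86 + 0.2000*(6) = 87.2000

P80 = 87.2000


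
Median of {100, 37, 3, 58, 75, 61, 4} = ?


Sorted: 3, 4, 37, 58, 61, 75, 100
n = 7 (odd)
Middle value = 58

Median = 58


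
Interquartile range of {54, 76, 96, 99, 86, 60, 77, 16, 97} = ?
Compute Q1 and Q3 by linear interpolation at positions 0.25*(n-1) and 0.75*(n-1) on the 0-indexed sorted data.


Sorted: 16, 54, 60, 76, 77, 86, 96, 97, 99
Q1 (25th %ile) = 60.0000
Q3 (75th %ile) = 96.0000
IQR = 96.0000 - 60.0000 = 36.0000

IQR = 36.0000


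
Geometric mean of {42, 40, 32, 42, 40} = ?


Product = 42 × 40 × 32 × 42 × 40 = 90316800
GM = 90316800^(1/5) = 39.0080

GM = 39.0080


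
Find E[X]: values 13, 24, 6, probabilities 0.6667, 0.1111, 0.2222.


E[X] = 13*0.6667 + 24*0.1111 + 6*0.2222
= 8.6671 + 2.6664 + 1.3332
= 12.6667

E[X] = 12.6667


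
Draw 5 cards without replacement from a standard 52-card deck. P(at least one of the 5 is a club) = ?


P(at least one) = 1 - P(none)
P(none) = (39/52) × (38/51) × (37/50) × (36/49) × (35/48) = 0.221534
P(at least one) = 1 - 0.221534 = 0.7785

P = 0.7785


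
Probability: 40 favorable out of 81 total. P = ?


P = 40/81 = 0.4938

P = 0.4938


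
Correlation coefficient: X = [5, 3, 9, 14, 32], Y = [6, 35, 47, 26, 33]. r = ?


Mean X = 12.6000, Mean Y = 29.4000
SD X = 10.403845, SD Y = 13.514437
Cov = 25.160000
r = 25.160000/(10.403845*13.514437) = 0.1789

r = 0.1789


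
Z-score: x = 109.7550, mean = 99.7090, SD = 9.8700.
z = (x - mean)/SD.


z = (109.7550 - 99.7090)/9.8700
= 10.0460/9.8700
= 1.0178

z = 1.0178


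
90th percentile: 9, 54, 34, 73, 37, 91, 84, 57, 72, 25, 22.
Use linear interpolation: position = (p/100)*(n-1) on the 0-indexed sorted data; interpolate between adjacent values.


Sorted: 9, 22, 25, 34, 37, 54, 57, 72, 73, 84, 91
n = 11
Index = 90/100 * 10 = 9.0000
Lower = data[9] = 84, Upper = data[10] = 91
P90 = 84 + 0*(7) = 84.0000

P90 = 84.0000


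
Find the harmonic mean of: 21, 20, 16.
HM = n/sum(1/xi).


Sum of reciprocals = 1/21 + 1/20 + 1/16 = 0.160119
HM = 3/0.160119 = 18.7361

HM = 18.7361


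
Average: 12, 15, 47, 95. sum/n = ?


Sum = 12 + 15 + 47 + 95 = 169
n = 4
Mean = 169/4 = 42.2500

Mean = 42.2500


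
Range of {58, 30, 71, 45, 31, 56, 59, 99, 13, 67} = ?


Max = 99, Min = 13
Range = 99 - 13 = 86

Range = 86


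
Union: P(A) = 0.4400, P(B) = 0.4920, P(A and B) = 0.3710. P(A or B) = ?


P(A∪B) = 0.4400 + 0.4920 - 0.3710
= 0.9320 - 0.3710
= 0.5610

P(A∪B) = 0.5610


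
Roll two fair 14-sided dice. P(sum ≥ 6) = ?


Total outcomes = 14×14 = 196
Favorable (sum ≥ 6): 186
P = 186/196 = 0.9490

P = 0.9490


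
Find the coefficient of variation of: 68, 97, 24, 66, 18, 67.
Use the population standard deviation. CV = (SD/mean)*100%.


Mean = 56.6667
SD = 27.4206
CV = (27.4206/56.6667)*100 = 48.3893%

CV = 48.3893%


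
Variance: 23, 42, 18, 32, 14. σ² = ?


Mean = 25.8000
Squared deviations: 7.8400, 262.4400, 60.8400, 38.4400, 139.2400
Sum = 508.8000
Variance = 508.8000/5 = 101.7600

Variance = 101.7600


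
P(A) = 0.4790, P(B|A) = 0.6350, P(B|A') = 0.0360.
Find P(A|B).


P(B) = P(B|A)*P(A) + P(B|A')*P(A')
= 0.6350*0.4790 + 0.0360*0.5210
= 0.304165 + 0.018756 = 0.322921
P(A|B) = 0.304165/0.322921 = 0.9419

P(A|B) = 0.9419


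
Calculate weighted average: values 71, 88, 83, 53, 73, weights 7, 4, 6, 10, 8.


Numerator = 71*7 + 88*4 + 83*6 + 53*10 + 73*8 = 2461
Denominator = 7 + 4 + 6 + 10 + 8 = 35
WM = 2461/35 = 70.3143

WM = 70.3143


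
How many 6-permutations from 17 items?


P(17,6) = 17!/11!
= 355687428096000/39916800
= 8910720

P(17,6) = 8910720


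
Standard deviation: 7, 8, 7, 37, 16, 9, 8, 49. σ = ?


Mean = 17.6250
Variance = 230.9844
SD = sqrt(230.9844) = 15.1982

SD = 15.1982


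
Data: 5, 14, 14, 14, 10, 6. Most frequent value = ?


Frequencies: 5:1, 6:1, 10:1, 14:3
Max frequency = 3
Mode = 14

Mode = 14


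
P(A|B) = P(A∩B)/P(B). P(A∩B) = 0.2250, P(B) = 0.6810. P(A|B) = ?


P(A|B) = 0.2250/0.6810 = 0.3304

P(A|B) = 0.3304


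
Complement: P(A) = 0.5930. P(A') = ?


P(not A) = 1 - 0.5930 = 0.4070

P(not A) = 0.4070


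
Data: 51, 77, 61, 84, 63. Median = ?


Sorted: 51, 61, 63, 77, 84
n = 5 (odd)
Middle value = 63

Median = 63


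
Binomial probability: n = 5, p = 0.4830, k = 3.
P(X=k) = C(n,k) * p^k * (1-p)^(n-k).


C(5,3) = 10
p^3 = 0.112679
(1-p)^2 = 0.267289
P = 10 * 0.112679 * 0.267289 = 0.3012

P(X=3) = 0.3012


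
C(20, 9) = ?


C(20,9) = 20!/(9! × 11!)
= 2432902008176640000/(362880 × 39916800)
= 167960

C(20,9) = 167960


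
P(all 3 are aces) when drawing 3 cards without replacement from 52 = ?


P(all aces) = (4/52) × (3/51) × (2/50)
= 0.0002

P = 0.0002


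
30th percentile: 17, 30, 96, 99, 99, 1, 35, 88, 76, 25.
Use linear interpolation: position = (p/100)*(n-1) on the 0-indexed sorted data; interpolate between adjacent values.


Sorted: 1, 17, 25, 30, 35, 76, 88, 96, 99, 99
n = 10
Index = 30/100 * 9 = 2.7000
Lower = data[2] = 25, Upper = data[3] = 30
P30 = 25 + 0.7000*(5) = 28.5000

P30 = 28.5000


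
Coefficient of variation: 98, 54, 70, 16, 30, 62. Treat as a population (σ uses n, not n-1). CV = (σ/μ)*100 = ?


Mean = 55.0000
SD = 26.6771
CV = (26.6771/55.0000)*100 = 48.5038%

CV = 48.5038%


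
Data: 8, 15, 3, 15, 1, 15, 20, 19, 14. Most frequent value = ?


Frequencies: 1:1, 3:1, 8:1, 14:1, 15:3, 19:1, 20:1
Max frequency = 3
Mode = 15

Mode = 15


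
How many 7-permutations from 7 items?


P(7,7) = 7!/0!
= 5040/1
= 5040

P(7,7) = 5040


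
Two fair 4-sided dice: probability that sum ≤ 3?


Total outcomes = 4×4 = 16
Favorable (sum ≤ 3): 3
P = 3/16 = 0.1875

P = 0.1875


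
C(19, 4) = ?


C(19,4) = 19!/(4! × 15!)
= 121645100408832000/(24 × 1307674368000)
= 3876

C(19,4) = 3876


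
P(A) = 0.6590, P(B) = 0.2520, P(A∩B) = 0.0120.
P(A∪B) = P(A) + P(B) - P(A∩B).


P(A∪B) = 0.6590 + 0.2520 - 0.0120
= 0.9110 - 0.0120
= 0.8990

P(A∪B) = 0.8990


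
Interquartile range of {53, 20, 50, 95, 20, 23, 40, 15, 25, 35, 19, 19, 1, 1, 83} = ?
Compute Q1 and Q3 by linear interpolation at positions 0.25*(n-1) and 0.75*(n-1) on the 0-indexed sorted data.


Sorted: 1, 1, 15, 19, 19, 20, 20, 23, 25, 35, 40, 50, 53, 83, 95
Q1 (25th %ile) = 19.0000
Q3 (75th %ile) = 45.0000
IQR = 45.0000 - 19.0000 = 26.0000

IQR = 26.0000


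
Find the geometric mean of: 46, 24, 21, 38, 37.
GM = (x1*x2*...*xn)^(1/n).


Product = 46 × 24 × 21 × 38 × 37 = 32596704
GM = 32596704^(1/5) = 31.8152

GM = 31.8152


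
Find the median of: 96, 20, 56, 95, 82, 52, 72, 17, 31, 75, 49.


Sorted: 17, 20, 31, 49, 52, 56, 72, 75, 82, 95, 96
n = 11 (odd)
Middle value = 56

Median = 56


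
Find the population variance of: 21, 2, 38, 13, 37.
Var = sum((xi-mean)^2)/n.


Mean = 22.2000
Squared deviations: 1.4400, 408.0400, 249.6400, 84.6400, 219.0400
Sum = 962.8000
Variance = 962.8000/5 = 192.5600

Variance = 192.5600


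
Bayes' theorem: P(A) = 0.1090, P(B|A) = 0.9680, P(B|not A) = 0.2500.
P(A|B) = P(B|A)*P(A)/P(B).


P(B) = P(B|A)*P(A) + P(B|A')*P(A')
= 0.9680*0.1090 + 0.2500*0.8910
= 0.105512 + 0.222750 = 0.328262
P(A|B) = 0.105512/0.328262 = 0.3214

P(A|B) = 0.3214


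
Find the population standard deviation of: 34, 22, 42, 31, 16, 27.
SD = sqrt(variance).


Mean = 28.6667
Variance = 69.8889
SD = sqrt(69.8889) = 8.3600

SD = 8.3600


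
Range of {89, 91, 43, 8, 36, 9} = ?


Max = 91, Min = 8
Range = 91 - 8 = 83

Range = 83


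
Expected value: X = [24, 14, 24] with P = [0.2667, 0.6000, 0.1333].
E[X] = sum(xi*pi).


E[X] = 24*0.2667 + 14*0.6000 + 24*0.1333
= 6.4008 + 8.4000 + 3.1992
= 18.0000

E[X] = 18.0000


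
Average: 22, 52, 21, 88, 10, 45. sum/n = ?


Sum = 22 + 52 + 21 + 88 + 10 + 45 = 238
n = 6
Mean = 238/6 = 39.6667

Mean = 39.6667


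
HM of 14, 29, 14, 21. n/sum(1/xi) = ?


Sum of reciprocals = 1/14 + 1/29 + 1/14 + 1/21 = 0.224959
HM = 4/0.224959 = 17.7810

HM = 17.7810


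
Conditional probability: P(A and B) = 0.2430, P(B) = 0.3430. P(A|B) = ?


P(A|B) = 0.2430/0.3430 = 0.7085

P(A|B) = 0.7085


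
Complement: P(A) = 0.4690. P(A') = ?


P(not A) = 1 - 0.4690 = 0.5310

P(not A) = 0.5310


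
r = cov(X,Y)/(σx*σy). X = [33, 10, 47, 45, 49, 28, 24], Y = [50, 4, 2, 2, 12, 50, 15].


Mean X = 33.7143, Mean Y = 19.2857
SD X = 13.241863, SD Y = 19.962209
Cov = -47.061224
r = -47.061224/(13.241863*19.962209) = -0.1780

r = -0.1780


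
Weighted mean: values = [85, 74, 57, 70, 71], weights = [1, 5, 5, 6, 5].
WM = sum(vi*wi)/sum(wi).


Numerator = 85*1 + 74*5 + 57*5 + 70*6 + 71*5 = 1515
Denominator = 1 + 5 + 5 + 6 + 5 = 22
WM = 1515/22 = 68.8636

WM = 68.8636


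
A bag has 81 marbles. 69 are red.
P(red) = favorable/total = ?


P = 69/81 = 0.8519

P = 0.8519


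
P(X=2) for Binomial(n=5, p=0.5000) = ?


C(5,2) = 10
p^2 = 0.250000
(1-p)^3 = 0.125000
P = 10 * 0.250000 * 0.125000 = 0.3125

P(X=2) = 0.3125


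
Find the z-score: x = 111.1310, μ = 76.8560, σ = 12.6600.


z = (111.1310 - 76.8560)/12.6600
= 34.2750/12.6600
= 2.7073

z = 2.7073


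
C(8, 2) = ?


C(8,2) = 8!/(2! × 6!)
= 40320/(2 × 720)
= 28

C(8,2) = 28


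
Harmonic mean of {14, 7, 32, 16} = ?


Sum of reciprocals = 1/14 + 1/7 + 1/32 + 1/16 = 0.308036
HM = 4/0.308036 = 12.9855

HM = 12.9855


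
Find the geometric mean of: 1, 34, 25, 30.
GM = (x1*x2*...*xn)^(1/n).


Product = 1 × 34 × 25 × 30 = 25500
GM = 25500^(1/4) = 12.6367

GM = 12.6367


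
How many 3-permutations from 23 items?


P(23,3) = 23!/20!
= 25852016738884976640000/2432902008176640000
= 10626

P(23,3) = 10626


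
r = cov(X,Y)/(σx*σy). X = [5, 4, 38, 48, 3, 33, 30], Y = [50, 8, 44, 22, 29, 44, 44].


Mean X = 23.0000, Mean Y = 34.4286
SD X = 17.254399, SD Y = 14.140692
Cov = 46.571429
r = 46.571429/(17.254399*14.140692) = 0.1909

r = 0.1909


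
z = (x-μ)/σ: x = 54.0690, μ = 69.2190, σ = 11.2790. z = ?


z = (54.0690 - 69.2190)/11.2790
= -15.1500/11.2790
= -1.3432

z = -1.3432


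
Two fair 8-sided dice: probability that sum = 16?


Total outcomes = 8×8 = 64
Favorable (sum = 16): 1
P = 1/64 = 0.0156

P = 0.0156


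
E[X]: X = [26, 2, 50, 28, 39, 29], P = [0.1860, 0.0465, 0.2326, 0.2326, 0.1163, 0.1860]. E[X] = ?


E[X] = 26*0.1860 + 2*0.0465 + 50*0.2326 + 28*0.2326 + 39*0.1163 + 29*0.1860
= 4.8360 + 0.0930 + 11.6300 + 6.5128 + 4.5357 + 5.3940
= 33.0015

E[X] = 33.0015


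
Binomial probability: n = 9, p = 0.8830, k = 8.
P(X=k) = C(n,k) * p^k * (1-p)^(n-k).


C(9,8) = 9
p^8 = 0.369561
(1-p)^1 = 0.117000
P = 9 * 0.369561 * 0.117000 = 0.3891

P(X=8) = 0.3891


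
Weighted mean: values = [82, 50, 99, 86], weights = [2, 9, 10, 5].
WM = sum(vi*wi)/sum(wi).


Numerator = 82*2 + 50*9 + 99*10 + 86*5 = 2034
Denominator = 2 + 9 + 10 + 5 = 26
WM = 2034/26 = 78.2308

WM = 78.2308


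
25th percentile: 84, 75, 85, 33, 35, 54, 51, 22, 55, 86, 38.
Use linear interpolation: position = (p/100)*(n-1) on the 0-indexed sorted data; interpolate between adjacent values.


Sorted: 22, 33, 35, 38, 51, 54, 55, 75, 84, 85, 86
n = 11
Index = 25/100 * 10 = 2.5000
Lower = data[2] = 35, Upper = data[3] = 38
P25 = 35 + 0.5000*(3) = 36.5000

P25 = 36.5000


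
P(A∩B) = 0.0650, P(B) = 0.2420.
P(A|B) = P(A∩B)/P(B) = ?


P(A|B) = 0.0650/0.2420 = 0.2686

P(A|B) = 0.2686


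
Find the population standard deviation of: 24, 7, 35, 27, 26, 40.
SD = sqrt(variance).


Mean = 26.5000
Variance = 106.9167
SD = sqrt(106.9167) = 10.3401

SD = 10.3401


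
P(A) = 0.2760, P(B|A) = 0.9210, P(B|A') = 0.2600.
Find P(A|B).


P(B) = P(B|A)*P(A) + P(B|A')*P(A')
= 0.9210*0.2760 + 0.2600*0.7240
= 0.254196 + 0.188240 = 0.442436
P(A|B) = 0.254196/0.442436 = 0.5745

P(A|B) = 0.5745


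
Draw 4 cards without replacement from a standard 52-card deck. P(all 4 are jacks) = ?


P(all jacks) = (4/52) × (3/51) × (2/50) × (1/49)
= 3.6938e-06

P = 3.6938e-06


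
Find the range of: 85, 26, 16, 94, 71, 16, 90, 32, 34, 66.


Max = 94, Min = 16
Range = 94 - 16 = 78

Range = 78


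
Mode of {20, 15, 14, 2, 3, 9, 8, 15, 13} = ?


Frequencies: 2:1, 3:1, 8:1, 9:1, 13:1, 14:1, 15:2, 20:1
Max frequency = 2
Mode = 15

Mode = 15


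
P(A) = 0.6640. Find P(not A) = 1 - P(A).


P(not A) = 1 - 0.6640 = 0.3360

P(not A) = 0.3360


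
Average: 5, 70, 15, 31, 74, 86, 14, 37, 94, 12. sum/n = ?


Sum = 5 + 70 + 15 + 31 + 74 + 86 + 14 + 37 + 94 + 12 = 438
n = 10
Mean = 438/10 = 43.8000

Mean = 43.8000


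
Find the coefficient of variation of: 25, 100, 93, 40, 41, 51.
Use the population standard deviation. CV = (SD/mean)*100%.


Mean = 58.3333
SD = 28.1050
CV = (28.1050/58.3333)*100 = 48.1799%

CV = 48.1799%


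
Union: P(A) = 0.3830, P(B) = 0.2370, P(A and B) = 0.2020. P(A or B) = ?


P(A∪B) = 0.3830 + 0.2370 - 0.2020
= 0.6200 - 0.2020
= 0.4180

P(A∪B) = 0.4180


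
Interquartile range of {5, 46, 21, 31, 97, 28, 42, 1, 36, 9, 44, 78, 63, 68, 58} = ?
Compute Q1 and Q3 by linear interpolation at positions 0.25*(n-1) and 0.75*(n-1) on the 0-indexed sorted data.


Sorted: 1, 5, 9, 21, 28, 31, 36, 42, 44, 46, 58, 63, 68, 78, 97
Q1 (25th %ile) = 24.5000
Q3 (75th %ile) = 60.5000
IQR = 60.5000 - 24.5000 = 36.0000

IQR = 36.0000


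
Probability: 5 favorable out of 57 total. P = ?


P = 5/57 = 0.0877

P = 0.0877


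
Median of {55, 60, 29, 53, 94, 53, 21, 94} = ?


Sorted: 21, 29, 53, 53, 55, 60, 94, 94
n = 8 (even)
Middle values: 53 and 55
Median = (53+55)/2 = 54.0000

Median = 54.0000


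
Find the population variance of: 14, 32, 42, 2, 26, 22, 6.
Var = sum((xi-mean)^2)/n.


Mean = 20.5714
Squared deviations: 43.1837, 130.6122, 459.1837, 344.8980, 29.4694, 2.0408, 212.3265
Sum = 1221.7143
Variance = 1221.7143/7 = 174.5306

Variance = 174.5306


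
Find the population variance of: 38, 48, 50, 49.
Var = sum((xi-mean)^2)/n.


Mean = 46.2500
Squared deviations: 68.0625, 3.0625, 14.0625, 7.5625
Sum = 92.7500
Variance = 92.7500/4 = 23.1875

Variance = 23.1875


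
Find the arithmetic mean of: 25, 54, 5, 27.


Sum = 25 + 54 + 5 + 27 = 111
n = 4
Mean = 111/4 = 27.7500

Mean = 27.7500


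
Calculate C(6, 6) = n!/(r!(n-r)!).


C(6,6) = 6!/(6! × 0!)
= 720/(720 × 1)
= 1

C(6,6) = 1


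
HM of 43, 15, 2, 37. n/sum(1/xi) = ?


Sum of reciprocals = 1/43 + 1/15 + 1/2 + 1/37 = 0.616950
HM = 4/0.616950 = 6.4835

HM = 6.4835


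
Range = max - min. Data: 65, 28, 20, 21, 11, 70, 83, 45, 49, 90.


Max = 90, Min = 11
Range = 90 - 11 = 79

Range = 79


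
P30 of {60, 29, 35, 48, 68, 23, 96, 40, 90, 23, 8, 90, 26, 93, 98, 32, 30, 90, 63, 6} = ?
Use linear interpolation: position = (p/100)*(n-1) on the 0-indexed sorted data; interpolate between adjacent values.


Sorted: 6, 8, 23, 23, 26, 29, 30, 32, 35, 40, 48, 60, 63, 68, 90, 90, 90, 93, 96, 98
n = 20
Index = 30/100 * 19 = 5.7000
Lower = data[5] = 29, Upper = data[6] = 30
P30 = 29 + 0.7000*(1) = 29.7000

P30 = 29.7000


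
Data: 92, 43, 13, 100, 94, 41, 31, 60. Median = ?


Sorted: 13, 31, 41, 43, 60, 92, 94, 100
n = 8 (even)
Middle values: 43 and 60
Median = (43+60)/2 = 51.5000

Median = 51.5000


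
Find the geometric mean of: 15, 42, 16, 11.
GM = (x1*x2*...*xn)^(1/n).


Product = 15 × 42 × 16 × 11 = 110880
GM = 110880^(1/4) = 18.2479

GM = 18.2479


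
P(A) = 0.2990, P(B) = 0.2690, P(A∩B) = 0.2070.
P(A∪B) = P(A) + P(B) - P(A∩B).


P(A∪B) = 0.2990 + 0.2690 - 0.2070
= 0.5680 - 0.2070
= 0.3610

P(A∪B) = 0.3610


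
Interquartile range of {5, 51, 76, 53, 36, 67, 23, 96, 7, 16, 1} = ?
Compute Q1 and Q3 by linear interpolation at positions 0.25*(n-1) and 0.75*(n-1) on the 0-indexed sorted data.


Sorted: 1, 5, 7, 16, 23, 36, 51, 53, 67, 76, 96
Q1 (25th %ile) = 11.5000
Q3 (75th %ile) = 60.0000
IQR = 60.0000 - 11.5000 = 48.5000

IQR = 48.5000


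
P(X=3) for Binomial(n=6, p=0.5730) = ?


C(6,3) = 20
p^3 = 0.188133
(1-p)^3 = 0.077854
P = 20 * 0.188133 * 0.077854 = 0.2929

P(X=3) = 0.2929


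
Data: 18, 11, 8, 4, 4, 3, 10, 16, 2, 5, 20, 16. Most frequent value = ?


Frequencies: 2:1, 3:1, 4:2, 5:1, 8:1, 10:1, 11:1, 16:2, 18:1, 20:1
Max frequency = 2
Mode = 4, 16

Mode = 4, 16


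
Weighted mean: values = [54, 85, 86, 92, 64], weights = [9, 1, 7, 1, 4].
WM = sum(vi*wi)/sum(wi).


Numerator = 54*9 + 85*1 + 86*7 + 92*1 + 64*4 = 1521
Denominator = 9 + 1 + 7 + 1 + 4 = 22
WM = 1521/22 = 69.1364

WM = 69.1364


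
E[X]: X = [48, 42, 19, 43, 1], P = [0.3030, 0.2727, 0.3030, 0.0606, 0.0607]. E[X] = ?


E[X] = 48*0.3030 + 42*0.2727 + 19*0.3030 + 43*0.0606 + 1*0.0607
= 14.5440 + 11.4534 + 5.7570 + 2.6058 + 0.0607
= 34.4209

E[X] = 34.4209


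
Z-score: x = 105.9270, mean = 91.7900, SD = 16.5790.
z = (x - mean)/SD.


z = (105.9270 - 91.7900)/16.5790
= 14.1370/16.5790
= 0.8527

z = 0.8527


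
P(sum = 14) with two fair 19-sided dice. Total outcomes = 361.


Total outcomes = 19×19 = 361
Favorable (sum = 14): 13
P = 13/361 = 0.0360

P = 0.0360


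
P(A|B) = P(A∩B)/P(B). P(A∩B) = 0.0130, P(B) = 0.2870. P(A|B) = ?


P(A|B) = 0.0130/0.2870 = 0.0453

P(A|B) = 0.0453


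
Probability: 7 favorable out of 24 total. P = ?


P = 7/24 = 0.2917

P = 0.2917


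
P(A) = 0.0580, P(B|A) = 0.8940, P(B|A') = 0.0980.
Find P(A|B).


P(B) = P(B|A)*P(A) + P(B|A')*P(A')
= 0.8940*0.0580 + 0.0980*0.9420
= 0.051852 + 0.092316 = 0.144168
P(A|B) = 0.051852/0.144168 = 0.3597

P(A|B) = 0.3597


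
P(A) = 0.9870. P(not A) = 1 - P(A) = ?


P(not A) = 1 - 0.9870 = 0.0130

P(not A) = 0.0130


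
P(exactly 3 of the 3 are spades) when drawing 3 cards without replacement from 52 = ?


Hypergeometric: P(X=3) = C(13,3)·C(39,0) / C(52,3)
= 286 × 1 / 22100
= 286/22100 = 0.0129

P = 0.0129


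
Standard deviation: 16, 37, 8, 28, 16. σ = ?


Mean = 21.0000
Variance = 104.8000
SD = sqrt(104.8000) = 10.2372

SD = 10.2372


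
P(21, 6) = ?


P(21,6) = 21!/15!
= 51090942171709440000/1307674368000
= 39070080

P(21,6) = 39070080


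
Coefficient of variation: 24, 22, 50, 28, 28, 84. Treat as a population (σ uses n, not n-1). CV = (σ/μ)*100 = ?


Mean = 39.3333
SD = 21.9899
CV = (21.9899/39.3333)*100 = 55.9065%

CV = 55.9065%


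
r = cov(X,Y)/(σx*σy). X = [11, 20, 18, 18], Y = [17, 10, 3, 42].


Mean X = 16.7500, Mean Y = 18.0000
SD X = 3.418699, SD Y = 14.713939
Cov = -2.250000
r = -2.250000/(3.418699*14.713939) = -0.0447

r = -0.0447


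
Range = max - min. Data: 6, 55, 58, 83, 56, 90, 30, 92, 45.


Max = 92, Min = 6
Range = 92 - 6 = 86

Range = 86
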